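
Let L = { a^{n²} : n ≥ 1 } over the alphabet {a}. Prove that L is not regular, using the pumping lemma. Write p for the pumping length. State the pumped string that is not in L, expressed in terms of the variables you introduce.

Toward a contradiction, assume L is regular with pumping length p.
Take w = a^{p²} ∈ L with |w| = p² ≥ p.
By the pumping lemma, w = xyz with |xy| ≤ p and |y| ≥ 1.
Then y = a^k for some k with 1 ≤ k ≤ p.
Pump with i = 2: xy^2z = a^{p²+k}. Since 1 ≤ k ≤ p, p² < p²+k ≤ p²+p < (p+1)², so p²+k lies strictly between consecutive squares and is not a perfect square. So xy^2z ∉ L.
Contradiction. Therefore L is not regular.

a^{p²+k}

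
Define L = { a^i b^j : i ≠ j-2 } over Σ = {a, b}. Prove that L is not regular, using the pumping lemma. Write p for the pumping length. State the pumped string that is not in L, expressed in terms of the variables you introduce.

Toward a contradiction, assume L is regular with pumping length p.
Choose w = a^p b^{p+p!+2}. Since p ≠ (p+p!+2)-2 = p+p!, w ∈ L; and |w| ≥ p.
By the pumping lemma, w = xyz with |xy| ≤ p and |y| ≥ 1.
The first p characters of w are a's, so xy (and hence y) consists only of a's. Write y = a^k, 1 ≤ k ≤ p.
Since 1 ≤ k ≤ p, k divides p!; set t = 1 + p!/k. Then xy^t z has p + (p!/k)·k = p + p! copies of a. Now the a-count is p+p! and (b-count)-2 = (p+p!+2)-2 = p+p!, so i ≠ j-2 fails. So xy^t z = a^{p+p!} b^{p+p!+2} ∉ L.
This contradicts the pumping lemma, so L is not regular.

a^{p+p!} b^{p+p!+2}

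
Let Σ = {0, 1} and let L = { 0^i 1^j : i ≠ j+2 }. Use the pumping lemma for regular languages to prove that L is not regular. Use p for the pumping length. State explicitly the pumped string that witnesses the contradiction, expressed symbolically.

0^{p+p!} 1^{p+p!-2}

Toward a contradiction, assume L is regular with pumping length p.
Choose w = 0^p 1^{p+p!-2}. Since p ≠ (p+p!-2)+2 = p+p!, w ∈ L; and |w| ≥ p.
The pumping lemma gives a decomposition w = xyz where |xy| ≤ p and |y| > 0.
Because |xy| ≤ p and w begins with p copies of 0, we have y = 0^k with 1 ≤ k ≤ p.
Since 1 ≤ k ≤ p, k divides p!; set t = 1 + p!/k. Then xy^t z has p + (p!/k)·k = p + p! copies of 0. Now the 0-count is p+p! and (1-count)+2 = (p+p!-2)+2 = p+p!, so i ≠ j+2 fails. So xy^t z = 0^{p+p!} 1^{p+p!-2} ∉ L.
This contradicts the pumping lemma, so L is not regular.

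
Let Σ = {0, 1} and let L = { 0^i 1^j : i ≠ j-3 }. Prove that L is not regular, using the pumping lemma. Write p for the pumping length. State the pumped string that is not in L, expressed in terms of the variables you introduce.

0^{p+p!} 1^{p+p!+3}

Assume L is regular. Let p be the pumping length given by the pumping lemma.
Choose w = 0^p 1^{p+p!+3}. Since p ≠ (p+p!+3)-3 = p+p!, w ∈ L; and |w| ≥ p.
By the pumping lemma, w = xyz with |xy| ≤ p and |y| ≥ 1.
Because |xy| ≤ p and w begins with p copies of 0, we have y = 0^k with 1 ≤ k ≤ p.
Since 1 ≤ k ≤ p, k divides p!; set t = 1 + p!/k. Then xy^t z has p + (p!/k)·k = p + p! copies of 0. Now the 0-count is p+p! and (1-count)-3 = (p+p!+3)-3 = p+p!, so i ≠ j-3 fails. So xy^t z = 0^{p+p!} 1^{p+p!+3} ∉ L.
Contradiction. Therefore L is not regular.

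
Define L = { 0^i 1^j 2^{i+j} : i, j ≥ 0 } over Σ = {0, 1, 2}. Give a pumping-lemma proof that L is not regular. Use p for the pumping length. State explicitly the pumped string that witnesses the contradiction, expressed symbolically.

0^{p+k} 1^p 2^{2p}

Assume L is regular; let p be its pumping constant.
Take w = 0^p 1^p 2^{2p} ∈ L (with i=j=p, i+j=2p), |w| = 4p ≥ p.
By the pumping lemma, w = xyz with |xy| ≤ p and |y| > 0.
Since the first p symbols of w are all 0's and |xy| ≤ p, y lies entirely in the leading 0-block: y = 0^k for some k with 1 ≤ k ≤ p.
Consider xy^2z = 0^{p+k} 1^p 2^{2p}. Now the 0- and 1-counts sum to 2p+k, but the 2-count is 2p ≠ 2p+k. So xy^2z ∉ L.
This is a contradiction; hence L is not regular.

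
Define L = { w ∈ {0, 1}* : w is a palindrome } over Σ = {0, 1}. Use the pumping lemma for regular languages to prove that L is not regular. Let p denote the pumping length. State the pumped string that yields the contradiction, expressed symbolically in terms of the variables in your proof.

0^{p+k} 1 0^p

Toward a contradiction, assume L is regular with pumping length p.
Take w = 0^p 1 0^p, a palindrome of length 2p+1 ≥ p.
The pumping lemma gives a decomposition w = xyz where |xy| ≤ p and |y| ≥ 1.
Because |xy| ≤ p and w begins with p copies of 0, we have y = 0^k with 1 ≤ k ≤ p.
Pump with i = 2: xy^2z = 0^{p+k} 1 0^p. Its reverse is 0^p 1 0^{p+k}, which differs from xy^2z since k ≥ 1. So xy^2z is not a palindrome and xy^2z ∉ L.
Contradiction. Therefore L is not regular.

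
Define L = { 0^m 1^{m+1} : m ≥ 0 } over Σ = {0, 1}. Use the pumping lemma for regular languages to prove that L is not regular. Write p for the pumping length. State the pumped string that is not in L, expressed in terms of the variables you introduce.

Assume L is regular; let p be its pumping constant.
Take w = 0^p 1^{p+1}. Then w ∈ L and |w| = 2p+1 ≥ p.
Write w = xyz as guaranteed by the lemma, with |xy| ≤ p and |y| ≥ 1.
Since the first p symbols of w are all 0's and |xy| ≤ p, y lies entirely in the leading 0-block: y = 0^k for some k with 1 ≤ k ≤ p.
Pump with i = 2: xy^2z = 0^{p+k} 1^{p+1}. For this to lie in L we would need p+1 = (p+k)+1, which forces k = 0. But k ≥ 1, so xy^2z ∉ L.
This contradicts the pumping lemma, so L is not regular.

0^{p+k} 1^{p+1}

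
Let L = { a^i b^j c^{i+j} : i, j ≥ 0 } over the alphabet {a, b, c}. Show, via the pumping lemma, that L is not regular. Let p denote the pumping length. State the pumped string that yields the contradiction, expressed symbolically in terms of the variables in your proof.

a^{p+k} b^p c^{2p}

Assume L is regular. Let p be the pumping length given by the pumping lemma.
Take w = a^p b^p c^{2p} ∈ L (with i=j=p, i+j=2p), |w| = 4p ≥ p.
The pumping lemma gives a decomposition w = xyz where |xy| ≤ p and y is nonempty.
The first p characters of w are a's, so xy (and hence y) consists only of a's. Write y = a^k, 1 ≤ k ≤ p.
Consider xy^2z = a^{p+k} b^p c^{2p}. Now the a- and b-counts sum to 2p+k, but the c-count is 2p ≠ 2p+k. So xy^2z ∉ L.
This is a contradiction; hence L is not regular.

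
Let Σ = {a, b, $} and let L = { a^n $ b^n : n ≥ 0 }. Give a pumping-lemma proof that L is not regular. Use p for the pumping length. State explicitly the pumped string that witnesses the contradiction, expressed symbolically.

Toward a contradiction, assume L is regular with pumping length p.
Take w = a^p $ b^p ∈ L with |w| = 2p+1 ≥ p.
By the pumping lemma, w = xyz with |xy| ≤ p and |y| > 0.
Because |xy| ≤ p and w begins with p copies of a, we have y = a^k with 1 ≤ k ≤ p.
Pump with i = 2: xy^2z = a^{p+k} $ b^p, which would require p+k = p. But k ≥ 1, so xy^2z ∉ L.
This contradicts the pumping lemma, so L is not regular.

a^{p+k} $ b^p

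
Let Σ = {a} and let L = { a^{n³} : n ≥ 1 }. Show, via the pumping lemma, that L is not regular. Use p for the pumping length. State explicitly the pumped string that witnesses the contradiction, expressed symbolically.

a^{p³+k}

Suppose for contradiction that L is regular, and let p be the pumping length.
Take w = a^{p³} ∈ L with |w| = p³ ≥ p.
By the pumping lemma, w = xyz with |xy| ≤ p and |y| ≥ 1.
Then y = a^k for some k with 1 ≤ k ≤ p.
Pump with i = 2: xy^2z = a^{p³+k}. Since 1 ≤ k ≤ p, p³ < p³+k ≤ p³+p < p³+3p²+3p+1 = (p+1)³, so p³+k is not a perfect cube. So xy^2z ∉ L.
Contradiction. Therefore L is not regular.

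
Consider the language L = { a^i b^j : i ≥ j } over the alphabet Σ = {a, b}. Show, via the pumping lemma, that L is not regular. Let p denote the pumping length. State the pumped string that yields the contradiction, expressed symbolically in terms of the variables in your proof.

a^{p-k} b^p

Assume L is regular; let p be its pumping constant.
Choose w = a^p b^p ∈ L, with |w| = 2p ≥ p.
By the pumping lemma, w = xyz with |xy| ≤ p and |y| ≥ 1.
Because |xy| ≤ p and w begins with p copies of a, we have y = a^k with 1 ≤ k ≤ p.
Consider xy^0z = xz = a^{p-k} b^p. Since k ≥ 1, the a-count p-k is less than p, so i ≥ j fails; thus xz ∉ L.
Contradiction. Therefore L is not regular.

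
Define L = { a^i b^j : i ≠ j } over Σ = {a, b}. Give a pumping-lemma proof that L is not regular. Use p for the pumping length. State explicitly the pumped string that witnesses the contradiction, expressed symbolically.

Suppose for contradiction that L is regular, and let p be the pumping length.
Choose w = a^p b^{p+p!}. Since p ≠ p+p!, w ∈ L; and |w| ≥ p.
By the pumping lemma, w = xyz with |xy| ≤ p and y is nonempty.
The first p characters of w are a's, so xy (and hence y) consists only of a's. Write y = a^k, 1 ≤ k ≤ p.
Since 1 ≤ k ≤ p, k divides p!; set t = 1 + p!/k. Then xy^t z has p + (p!/k)·k = p + p! copies of a. Now the a-count equals the b-count, so i ≠ j fails. So xy^t z = a^{p+p!} b^{p+p!} ∉ L.
This is a contradiction; hence L is not regular.

a^{p+p!} b^{p+p!}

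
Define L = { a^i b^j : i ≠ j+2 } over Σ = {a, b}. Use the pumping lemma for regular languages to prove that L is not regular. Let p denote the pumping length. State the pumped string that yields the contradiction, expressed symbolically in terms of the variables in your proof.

Assume L is regular; let p be its pumping constant.
Choose w = a^p b^{p+p!-2}. Since p ≠ (p+p!-2)+2 = p+p!, w ∈ L; and |w| ≥ p.
By the pumping lemma, w = xyz with |xy| ≤ p and |y| > 0.
Since the first p symbols of w are all a's and |xy| ≤ p, y lies entirely in the leading a-block: y = a^k for some k with 1 ≤ k ≤ p.
Since 1 ≤ k ≤ p, k divides p!; set t = 1 + p!/k. Then xy^t z has p + (p!/k)·k = p + p! copies of a. Now the a-count is p+p! and (b-count)+2 = (p+p!-2)+2 = p+p!, so i ≠ j+2 fails. So xy^t z = a^{p+p!} b^{p+p!-2} ∉ L.
Contradiction. Therefore L is not regular.

a^{p+p!} b^{p+p!-2}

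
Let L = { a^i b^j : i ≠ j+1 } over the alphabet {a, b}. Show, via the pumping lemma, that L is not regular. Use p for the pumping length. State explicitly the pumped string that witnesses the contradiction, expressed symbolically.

a^{p+p!} b^{p+p!-1}

Assume L is regular. Let p be the pumping length given by the pumping lemma.
Choose w = a^p b^{p+p!-1}. Since p ≠ (p+p!-1)+1 = p+p!, w ∈ L; and |w| ≥ p.
By the pumping lemma, w = xyz with |xy| ≤ p and |y| > 0.
Because |xy| ≤ p and w begins with p copies of a, we have y = a^k with 1 ≤ k ≤ p.
Since 1 ≤ k ≤ p, k divides p!; set t = 1 + p!/k. Then xy^t z has p + (p!/k)·k = p + p! copies of a. Now the a-count is p+p! and (b-count)+1 = (p+p!-1)+1 = p+p!, so i ≠ j+1 fails. So xy^t z = a^{p+p!} b^{p+p!-1} ∉ L.
This is a contradiction; hence L is not regular.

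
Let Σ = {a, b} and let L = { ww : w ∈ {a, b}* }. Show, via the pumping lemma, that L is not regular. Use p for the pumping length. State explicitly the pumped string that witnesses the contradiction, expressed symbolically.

a^{p+k} b^p a^p b^p

Assume L is regular. Let p be the pumping length given by the pumping lemma.
Take w = a^p b^p a^p b^p = uu where u = a^pb^p; then w ∈ L and |w| = 4p ≥ p.
Write w = xyz as guaranteed by the lemma, with |xy| ≤ p and |y| ≥ 1.
The first p characters of w are a's, so xy (and hence y) consists only of a's. Write y = a^k, 1 ≤ k ≤ p.
Pump with i = 2: xy^2z = a^{p+k} b^p a^p b^p, of length 4p+k. Suppose this equals vv. The string starts with a and ends with b, so v does too; thus the boundary between the two copies of v is a b→a transition. There is exactly one such transition, at position 2p+k, so |v| = 2p+k and |vv| = 4p+2k ≠ 4p+k since k ≥ 1. So xy^2z ∉ L.
This is a contradiction; hence L is not regular.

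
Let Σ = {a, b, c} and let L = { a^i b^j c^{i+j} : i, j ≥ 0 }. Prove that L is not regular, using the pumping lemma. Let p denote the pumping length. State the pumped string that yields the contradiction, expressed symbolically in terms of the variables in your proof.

a^{p+k} b^p c^{2p}

Assume L is regular. Let p be the pumping length given by the pumping lemma.
Take w = a^p b^p c^{2p} ∈ L (with i=j=p, i+j=2p), |w| = 4p ≥ p.
Write w = xyz as guaranteed by the lemma, with |xy| ≤ p and |y| > 0.
The first p characters of w are a's, so xy (and hence y) consists only of a's. Write y = a^k, 1 ≤ k ≤ p.
Consider xy^2z = a^{p+k} b^p c^{2p}. Now the a- and b-counts sum to 2p+k, but the c-count is 2p ≠ 2p+k. So xy^2z ∉ L.
This is a contradiction; hence L is not regular.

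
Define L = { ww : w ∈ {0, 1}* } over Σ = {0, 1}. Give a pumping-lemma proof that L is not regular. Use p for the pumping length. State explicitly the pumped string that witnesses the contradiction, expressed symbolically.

0^{p+k} 1^p 0^p 1^p

Assume L is regular; let p be its pumping constant.
Take w = 0^p 1^p 0^p 1^p = uu where u = 0^p1^p; then w ∈ L and |w| = 4p ≥ p.
Write w = xyz as guaranteed by the lemma, with |xy| ≤ p and |y| ≥ 1.
The first p characters of w are 0's, so xy (and hence y) consists only of 0's. Write y = 0^k, 1 ≤ k ≤ p.
Pump with i = 2: xy^2z = 0^{p+k} 1^p 0^p 1^p, of length 4p+k. Suppose this equals vv. The string starts with 0 and ends with 1, so v does too; thus the boundary between the two copies of v is a 1→0 transition. There is exactly one such transition, at position 2p+k, so |v| = 2p+k and |vv| = 4p+2k ≠ 4p+k since k ≥ 1. So xy^2z ∉ L.
This is a contradiction; hence L is not regular.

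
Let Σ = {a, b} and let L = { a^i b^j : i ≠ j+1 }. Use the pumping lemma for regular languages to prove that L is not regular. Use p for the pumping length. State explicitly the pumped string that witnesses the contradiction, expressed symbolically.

a^{p+p!} b^{p+p!-1}

Assume L is regular; let p be its pumping constant.
Choose w = a^p b^{p+p!-1}. Since p ≠ (p+p!-1)+1 = p+p!, w ∈ L; and |w| ≥ p.
The pumping lemma gives a decomposition w = xyz where |xy| ≤ p and y is nonempty.
Because |xy| ≤ p and w begins with p copies of a, we have y = a^k with 1 ≤ k ≤ p.
Since 1 ≤ k ≤ p, k divides p!; set t = 1 + p!/k. Then xy^t z has p + (p!/k)·k = p + p! copies of a. Now the a-count is p+p! and (b-count)+1 = (p+p!-1)+1 = p+p!, so i ≠ j+1 fails. So xy^t z = a^{p+p!} b^{p+p!-1} ∉ L.
Contradiction. Therefore L is not regular.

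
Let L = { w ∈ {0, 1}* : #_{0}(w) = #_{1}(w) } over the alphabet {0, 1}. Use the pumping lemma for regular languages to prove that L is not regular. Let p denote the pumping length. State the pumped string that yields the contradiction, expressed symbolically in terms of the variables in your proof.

0^{p+k} 1^p

Toward a contradiction, assume L is regular with pumping length p.
Choose w = 0^p 1^p ∈ L with |w| = 2p ≥ p.
The pumping lemma gives a decomposition w = xyz where |xy| ≤ p and |y| ≥ 1.
The first p characters of w are 0's, so xy (and hence y) consists only of 0's. Write y = 0^k, 1 ≤ k ≤ p.
Pump with i = 2: xy^2z = 0^{p+k} 1^p has p+k occurrences of 0 but only p of 1. Since k ≥ 1 the counts differ, so xy^2z ∉ L.
Contradiction. Therefore L is not regular.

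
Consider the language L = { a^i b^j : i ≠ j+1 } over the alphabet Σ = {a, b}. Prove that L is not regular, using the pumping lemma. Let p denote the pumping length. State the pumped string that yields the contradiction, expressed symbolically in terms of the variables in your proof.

a^{p+p!} b^{p+p!-1}

Assume L is regular. Let p be the pumping length given by the pumping lemma.
Choose w = a^p b^{p+p!-1}. Since p ≠ (p+p!-1)+1 = p+p!, w ∈ L; and |w| ≥ p.
By the pumping lemma, w = xyz with |xy| ≤ p and |y| > 0.
Because |xy| ≤ p and w begins with p copies of a, we have y = a^k with 1 ≤ k ≤ p.
Since 1 ≤ k ≤ p, k divides p!; set t = 1 + p!/k. Then xy^t z has p + (p!/k)·k = p + p! copies of a. Now the a-count is p+p! and (b-count)+1 = (p+p!-1)+1 = p+p!, so i ≠ j+1 fails. So xy^t z = a^{p+p!} b^{p+p!-1} ∉ L.
This is a contradiction; hence L is not regular.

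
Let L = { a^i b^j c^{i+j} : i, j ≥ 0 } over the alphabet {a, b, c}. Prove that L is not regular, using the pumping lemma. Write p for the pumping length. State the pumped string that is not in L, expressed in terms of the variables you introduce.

a^{p+k} b^p c^{2p}

Assume L is regular. Let p be the pumping length given by the pumping lemma.
Take w = a^p b^p c^{2p} ∈ L (with i=j=p, i+j=2p), |w| = 4p ≥ p.
Write w = xyz as guaranteed by the lemma, with |xy| ≤ p and |y| > 0.
Because |xy| ≤ p and w begins with p copies of a, we have y = a^k with 1 ≤ k ≤ p.
Consider xy^2z = a^{p+k} b^p c^{2p}. Now the a- and b-counts sum to 2p+k, but the c-count is 2p ≠ 2p+k. So xy^2z ∉ L.
This is a contradiction; hence L is not regular.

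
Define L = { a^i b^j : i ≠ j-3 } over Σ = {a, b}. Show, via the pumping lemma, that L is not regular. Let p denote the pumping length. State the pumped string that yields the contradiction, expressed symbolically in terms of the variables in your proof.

Assume L is regular; let p be its pumping constant.
Choose w = a^p b^{p+p!+3}. Since p ≠ (p+p!+3)-3 = p+p!, w ∈ L; and |w| ≥ p.
By the pumping lemma, w = xyz with |xy| ≤ p and |y| > 0.
Since the first p symbols of w are all a's and |xy| ≤ p, y lies entirely in the leading a-block: y = a^k for some k with 1 ≤ k ≤ p.
Since 1 ≤ k ≤ p, k divides p!; set t = 1 + p!/k. Then xy^t z has p + (p!/k)·k = p + p! copies of a. Now the a-count is p+p! and (b-count)-3 = (p+p!+3)-3 = p+p!, so i ≠ j-3 fails. So xy^t z = a^{p+p!} b^{p+p!+3} ∉ L.
This contradicts the pumping lemma, so L is not regular.

a^{p+p!} b^{p+p!+3}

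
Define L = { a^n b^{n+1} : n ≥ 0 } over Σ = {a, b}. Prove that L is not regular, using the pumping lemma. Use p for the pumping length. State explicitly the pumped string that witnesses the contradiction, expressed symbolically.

a^{p+k} b^{p+1}

Suppose for contradiction that L is regular, and let p be the pumping length.
Take w = a^p b^{p+1}. Then w ∈ L and |w| = 2p+1 ≥ p.
The pumping lemma gives a decomposition w = xyz where |xy| ≤ p and |y| ≥ 1.
Because |xy| ≤ p and w begins with p copies of a, we have y = a^k with 1 ≤ k ≤ p.
Pump with i = 2: xy^2z = a^{p+k} b^{p+1}. For this to lie in L we would need p+1 = (p+k)+1, which forces k = 0. But k ≥ 1, so xy^2z ∉ L.
This is a contradiction; hence L is not regular.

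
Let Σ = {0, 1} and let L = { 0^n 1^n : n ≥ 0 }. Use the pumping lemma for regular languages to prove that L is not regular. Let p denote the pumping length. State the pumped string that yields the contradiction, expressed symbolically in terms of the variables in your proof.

Assume L is regular. Let p be the pumping length given by the pumping lemma.
Let w = 0^p 1^p ∈ L; note |w| = 2p ≥ p.
By the pumping lemma, w = xyz with |xy| ≤ p and |y| ≥ 1.
Since the first p symbols of w are all 0's and |xy| ≤ p, y lies entirely in the leading 0-block: y = 0^k for some k with 1 ≤ k ≤ p.
Pump with i = 2: xy^2z = 0^{p+k} 1^p. For this to lie in L we would need p = p+k, which forces k = 0. But k ≥ 1, so xy^2z ∉ L.
This contradicts the pumping lemma, so L is not regular.

0^{p+k} 1^p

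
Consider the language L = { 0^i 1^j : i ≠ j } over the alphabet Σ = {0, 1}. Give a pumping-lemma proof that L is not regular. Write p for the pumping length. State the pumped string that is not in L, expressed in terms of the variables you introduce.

Assume L is regular. Let p be the pumping length given by the pumping lemma.
Choose w = 0^p 1^{p+p!}. Since p ≠ p+p!, w ∈ L; and |w| ≥ p.
The pumping lemma gives a decomposition w = xyz where |xy| ≤ p and |y| > 0.
Because |xy| ≤ p and w begins with p copies of 0, we have y = 0^k with 1 ≤ k ≤ p.
Since 1 ≤ k ≤ p, k divides p!; set t = 1 + p!/k. Then xy^t z has p + (p!/k)·k = p + p! copies of 0. Now the 0-count equals the 1-count, so i ≠ j fails. So xy^t z = 0^{p+p!} 1^{p+p!} ∉ L.
This contradicts the pumping lemma, so L is not regular.

0^{p+p!} 1^{p+p!}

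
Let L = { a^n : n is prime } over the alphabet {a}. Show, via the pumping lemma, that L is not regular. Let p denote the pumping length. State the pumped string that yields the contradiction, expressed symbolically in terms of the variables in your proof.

a^{q(1+k)}

Assume L is regular. Let p be the pumping length given by the pumping lemma.
Let q be a prime with q ≥ p+2 (infinitely many primes exist), and take w = a^q ∈ L with |w| = q ≥ p.
Write w = xyz as guaranteed by the lemma, with |xy| ≤ p and |y| ≥ 1.
Then y = a^k for some k with 1 ≤ k ≤ p.
Since 1 ≤ k ≤ p, |xz| = q-k. Pump with i = q+1: |xy^{q+1}z| = (q-k)+(q+1)k = q+qk = q(1+k), which is composite (both factors ≥ 2). So xy^{q+1}z = a^{q(1+k)} ∉ L.
Contradiction. Therefore L is not regular.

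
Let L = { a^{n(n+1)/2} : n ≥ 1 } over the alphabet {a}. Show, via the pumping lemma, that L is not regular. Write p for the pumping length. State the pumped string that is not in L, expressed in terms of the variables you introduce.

Assume L is regular; let p be its pumping constant.
Take w = a^{p(p+1)/2} ∈ L with |w| = p(p+1)/2 ≥ p.
By the pumping lemma, w = xyz with |xy| ≤ p and |y| ≥ 1.
Then y = a^k for some k with 1 ≤ k ≤ p.
Pump with i = 2: xy^2z = a^{p(p+1)/2+k}. Since 1 ≤ k ≤ p, p(p+1)/2 < p(p+1)/2+k ≤ p(p+1)/2+p < (p+1)(p+2)/2, so p(p+1)/2+k is strictly between consecutive triangular numbers. So xy^2z ∉ L.
This is a contradiction; hence L is not regular.

a^{p(p+1)/2+k}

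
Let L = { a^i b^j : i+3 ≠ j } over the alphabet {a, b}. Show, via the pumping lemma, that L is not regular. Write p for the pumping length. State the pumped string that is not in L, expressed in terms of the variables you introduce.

a^{p+p!} b^{p+p!+3}

Assume L is regular. Let p be the pumping length given by the pumping lemma.
Choose w = a^p b^{p+p!+3}. Since p ≠ (p+p!+3)-3 = p+p!, w ∈ L; and |w| ≥ p.
The pumping lemma gives a decomposition w = xyz where |xy| ≤ p and y is nonempty.
Because |xy| ≤ p and w begins with p copies of a, we have y = a^k with 1 ≤ k ≤ p.
Since 1 ≤ k ≤ p, k divides p!; set t = 1 + p!/k. Then xy^t z has p + (p!/k)·k = p + p! copies of a. Now the a-count is p+p! and (b-count)-3 = (p+p!+3)-3 = p+p!, so i+3 ≠ j fails. So xy^t z = a^{p+p!} b^{p+p!+3} ∉ L.
This is a contradiction; hence L is not regular.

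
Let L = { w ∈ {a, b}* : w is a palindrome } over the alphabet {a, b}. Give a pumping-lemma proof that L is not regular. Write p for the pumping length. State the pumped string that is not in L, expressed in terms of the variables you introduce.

Assume L is regular; let p be its pumping constant.
Take w = a^p b a^p, a palindrome of length 2p+1 ≥ p.
The pumping lemma gives a decomposition w = xyz where |xy| ≤ p and |y| > 0.
Because |xy| ≤ p and w begins with p copies of a, we have y = a^k with 1 ≤ k ≤ p.
Pump with i = 2: xy^2z = a^{p+k} b a^p. Its reverse is a^p b a^{p+k}, which differs from xy^2z since k ≥ 1. So xy^2z is not a palindrome and xy^2z ∉ L.
This is a contradiction; hence L is not regular.

a^{p+k} b a^p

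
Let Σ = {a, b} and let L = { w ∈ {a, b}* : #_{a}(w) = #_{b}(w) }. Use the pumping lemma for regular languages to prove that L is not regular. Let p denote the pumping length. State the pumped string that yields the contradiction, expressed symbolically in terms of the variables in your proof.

a^{p+k} b^p

Assume L is regular; let p be its pumping constant.
Choose w = a^p b^p ∈ L with |w| = 2p ≥ p.
The pumping lemma gives a decomposition w = xyz where |xy| ≤ p and |y| ≥ 1.
Because |xy| ≤ p and w begins with p copies of a, we have y = a^k with 1 ≤ k ≤ p.
Pump with i = 2: xy^2z = a^{p+k} b^p has p+k occurrences of a but only p of b. Since k ≥ 1 the counts differ, so xy^2z ∉ L.
This contradicts the pumping lemma, so L is not regular.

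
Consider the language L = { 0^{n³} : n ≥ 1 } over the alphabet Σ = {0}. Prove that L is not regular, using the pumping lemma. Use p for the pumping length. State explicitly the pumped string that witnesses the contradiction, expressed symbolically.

0^{p³+k}

Toward a contradiction, assume L is regular with pumping length p.
Take w = 0^{p³} ∈ L with |w| = p³ ≥ p.
By the pumping lemma, w = xyz with |xy| ≤ p and y is nonempty.
Then y = 0^k for some k with 1 ≤ k ≤ p.
Pump with i = 2: xy^2z = 0^{p³+k}. Since 1 ≤ k ≤ p, p³ < p³+k ≤ p³+p < p³+3p²+3p+1 = (p+1)³, so p³+k is not a perfect cube. So xy^2z ∉ L.
Contradiction. Therefore L is not regular.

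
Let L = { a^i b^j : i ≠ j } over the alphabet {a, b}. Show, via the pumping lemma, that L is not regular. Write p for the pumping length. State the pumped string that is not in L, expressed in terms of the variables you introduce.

Assume L is regular. Let p be the pumping length given by the pumping lemma.
Choose w = a^p b^{p+p!}. Since p ≠ p+p!, w ∈ L; and |w| ≥ p.
By the pumping lemma, w = xyz with |xy| ≤ p and |y| > 0.
Because |xy| ≤ p and w begins with p copies of a, we have y = a^k with 1 ≤ k ≤ p.
Since 1 ≤ k ≤ p, k divides p!; set t = 1 + p!/k. Then xy^t z has p + (p!/k)·k = p + p! copies of a. Now the a-count equals the b-count, so i ≠ j fails. So xy^t z = a^{p+p!} b^{p+p!} ∉ L.
This contradicts the pumping lemma, so L is not regular.

a^{p+p!} b^{p+p!}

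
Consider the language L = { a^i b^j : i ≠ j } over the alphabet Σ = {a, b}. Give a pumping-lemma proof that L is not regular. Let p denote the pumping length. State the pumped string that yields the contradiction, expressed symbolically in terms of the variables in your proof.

Assume L is regular. Let p be the pumping length given by the pumping lemma.
Choose w = a^p b^{p+p!}. Since p ≠ p+p!, w ∈ L; and |w| ≥ p.
Write w = xyz as guaranteed by the lemma, with |xy| ≤ p and y is nonempty.
The first p characters of w are a's, so xy (and hence y) consists only of a's. Write y = a^k, 1 ≤ k ≤ p.
Since 1 ≤ k ≤ p, k divides p!; set t = 1 + p!/k. Then xy^t z has p + (p!/k)·k = p + p! copies of a. Now the a-count equals the b-count, so i ≠ j fails. So xy^t z = a^{p+p!} b^{p+p!} ∉ L.
This contradicts the pumping lemma, so L is not regular.

a^{p+p!} b^{p+p!}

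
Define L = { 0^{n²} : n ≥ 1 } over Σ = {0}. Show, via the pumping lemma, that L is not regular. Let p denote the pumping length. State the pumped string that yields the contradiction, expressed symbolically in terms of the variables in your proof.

0^{p²+k}

Assume L is regular. Let p be the pumping length given by the pumping lemma.
Take w = 0^{p²} ∈ L with |w| = p² ≥ p.
The pumping lemma gives a decomposition w = xyz where |xy| ≤ p and y is nonempty.
Then y = 0^k for some k with 1 ≤ k ≤ p.
Pump with i = 2: xy^2z = 0^{p²+k}. Since 1 ≤ k ≤ p, p² < p²+k ≤ p²+p < (p+1)², so p²+k lies strictly between consecutive squares and is not a perfect square. So xy^2z ∉ L.
Contradiction. Therefore L is not regular.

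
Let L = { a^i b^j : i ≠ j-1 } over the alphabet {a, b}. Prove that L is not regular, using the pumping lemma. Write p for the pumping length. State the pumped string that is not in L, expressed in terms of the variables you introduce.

a^{p+p!} b^{p+p!+1}

Assume L is regular; let p be its pumping constant.
Choose w = a^p b^{p+p!+1}. Since p ≠ (p+p!+1)-1 = p+p!, w ∈ L; and |w| ≥ p.
The pumping lemma gives a decomposition w = xyz where |xy| ≤ p and |y| ≥ 1.
Because |xy| ≤ p and w begins with p copies of a, we have y = a^k with 1 ≤ k ≤ p.
Since 1 ≤ k ≤ p, k divides p!; set t = 1 + p!/k. Then xy^t z has p + (p!/k)·k = p + p! copies of a. Now the a-count is p+p! and (b-count)-1 = (p+p!+1)-1 = p+p!, so i ≠ j-1 fails. So xy^t z = a^{p+p!} b^{p+p!+1} ∉ L.
This is a contradiction; hence L is not regular.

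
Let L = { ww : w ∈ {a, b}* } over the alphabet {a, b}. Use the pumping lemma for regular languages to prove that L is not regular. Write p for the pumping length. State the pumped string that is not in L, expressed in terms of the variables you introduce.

a^{p+k} b^p a^p b^p

Suppose for contradiction that L is regular, and let p be the pumping length.
Take w = a^p b^p a^p b^p = uu where u = a^pb^p; then w ∈ L and |w| = 4p ≥ p.
The pumping lemma gives a decomposition w = xyz where |xy| ≤ p and |y| ≥ 1.
The first p characters of w are a's, so xy (and hence y) consists only of a's. Write y = a^k, 1 ≤ k ≤ p.
Pump with i = 2: xy^2z = a^{p+k} b^p a^p b^p, of length 4p+k. Suppose this equals vv. The string starts with a and ends with b, so v does too; thus the boundary between the two copies of v is a b→a transition. There is exactly one such transition, at position 2p+k, so |v| = 2p+k and |vv| = 4p+2k ≠ 4p+k since k ≥ 1. So xy^2z ∉ L.
This contradicts the pumping lemma, so L is not regular.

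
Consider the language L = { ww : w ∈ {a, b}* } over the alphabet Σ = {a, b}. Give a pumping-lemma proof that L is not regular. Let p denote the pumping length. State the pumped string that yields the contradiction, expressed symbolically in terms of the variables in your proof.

Assume L is regular; let p be its pumping constant.
Take w = a^p b^p a^p b^p = uu where u = a^pb^p; then w ∈ L and |w| = 4p ≥ p.
Write w = xyz as guaranteed by the lemma, with |xy| ≤ p and y is nonempty.
Since the first p symbols of w are all a's and |xy| ≤ p, y lies entirely in the leading a-block: y = a^k for some k with 1 ≤ k ≤ p.
Pump with i = 2: xy^2z = a^{p+k} b^p a^p b^p, of length 4p+k. Suppose this equals vv. The string starts with a and ends with b, so v does too; thus the boundary between the two copies of v is a b→a transition. There is exactly one such transition, at position 2p+k, so |v| = 2p+k and |vv| = 4p+2k ≠ 4p+k since k ≥ 1. So xy^2z ∉ L.
This contradicts the pumping lemma, so L is not regular.

a^{p+k} b^p a^p b^p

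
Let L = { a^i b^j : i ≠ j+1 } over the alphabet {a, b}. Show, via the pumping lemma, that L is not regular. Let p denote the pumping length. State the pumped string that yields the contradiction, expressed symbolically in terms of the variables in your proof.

Toward a contradiction, assume L is regular with pumping length p.
Choose w = a^p b^{p+p!-1}. Since p ≠ (p+p!-1)+1 = p+p!, w ∈ L; and |w| ≥ p.
The pumping lemma gives a decomposition w = xyz where |xy| ≤ p and |y| > 0.
Because |xy| ≤ p and w begins with p copies of a, we have y = a^k with 1 ≤ k ≤ p.
Since 1 ≤ k ≤ p, k divides p!; set t = 1 + p!/k. Then xy^t z has p + (p!/k)·k = p + p! copies of a. Now the a-count is p+p! and (b-count)+1 = (p+p!-1)+1 = p+p!, so i ≠ j+1 fails. So xy^t z = a^{p+p!} b^{p+p!-1} ∉ L.
This is a contradiction; hence L is not regular.

a^{p+p!} b^{p+p!-1}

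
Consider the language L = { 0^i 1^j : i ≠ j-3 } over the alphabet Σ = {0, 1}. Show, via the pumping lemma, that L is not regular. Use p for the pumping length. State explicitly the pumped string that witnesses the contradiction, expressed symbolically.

0^{p+p!} 1^{p+p!+3}

Assume L is regular. Let p be the pumping length given by the pumping lemma.
Choose w = 0^p 1^{p+p!+3}. Since p ≠ (p+p!+3)-3 = p+p!, w ∈ L; and |w| ≥ p.
The pumping lemma gives a decomposition w = xyz where |xy| ≤ p and y is nonempty.
The first p characters of w are 0's, so xy (and hence y) consists only of 0's. Write y = 0^k, 1 ≤ k ≤ p.
Since 1 ≤ k ≤ p, k divides p!; set t = 1 + p!/k. Then xy^t z has p + (p!/k)·k = p + p! copies of 0. Now the 0-count is p+p! and (1-count)-3 = (p+p!+3)-3 = p+p!, so i ≠ j-3 fails. So xy^t z = 0^{p+p!} 1^{p+p!+3} ∉ L.
This contradicts the pumping lemma, so L is not regular.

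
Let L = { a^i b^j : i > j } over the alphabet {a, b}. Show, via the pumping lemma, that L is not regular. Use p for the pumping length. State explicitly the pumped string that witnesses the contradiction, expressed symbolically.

Assume L is regular; let p be its pumping constant.
Choose w = a^{p+1} b^p ∈ L, with |w| = 2p+1 ≥ p.
By the pumping lemma, w = xyz with |xy| ≤ p and y is nonempty.
The first p characters of w are a's, so xy (and hence y) consists only of a's. Write y = a^k, 1 ≤ k ≤ p.
Consider xy^0z = xz = a^{p+1-k} b^p. Since k ≥ 1, the a-count p+1-k is at most p, so i > j fails; thus xz ∉ L.
Contradiction. Therefore L is not regular.

a^{p+1-k} b^p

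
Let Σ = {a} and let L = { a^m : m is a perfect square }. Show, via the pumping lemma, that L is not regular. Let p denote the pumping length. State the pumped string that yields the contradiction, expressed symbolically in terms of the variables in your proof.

a^{p²+k}

Assume L is regular; let p be its pumping constant.
Take w = a^{p²} ∈ L with |w| = p² ≥ p.
By the pumping lemma, w = xyz with |xy| ≤ p and |y| ≥ 1.
Then y = a^k for some k with 1 ≤ k ≤ p.
Pump with i = 2: xy^2z = a^{p²+k}. Since 1 ≤ k ≤ p, p² < p²+k ≤ p²+p < (p+1)², so p²+k lies strictly between consecutive squares and is not a perfect square. So xy^2z ∉ L.
This contradicts the pumping lemma, so L is not regular.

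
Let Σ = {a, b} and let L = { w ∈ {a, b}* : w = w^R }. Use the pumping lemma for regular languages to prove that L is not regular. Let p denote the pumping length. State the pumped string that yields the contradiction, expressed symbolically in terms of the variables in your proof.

Toward a contradiction, assume L is regular with pumping length p.
Take w = a^p b a^p, a palindrome of length 2p+1 ≥ p.
Write w = xyz as guaranteed by the lemma, with |xy| ≤ p and y is nonempty.
Since the first p symbols of w are all a's and |xy| ≤ p, y lies entirely in the leading a-block: y = a^k for some k with 1 ≤ k ≤ p.
Pump with i = 2: xy^2z = a^{p+k} b a^p. Its reverse is a^p b a^{p+k}, which differs from xy^2z since k ≥ 1. So xy^2z is not a palindrome and xy^2z ∉ L.
This is a contradiction; hence L is not regular.

a^{p+k} b a^p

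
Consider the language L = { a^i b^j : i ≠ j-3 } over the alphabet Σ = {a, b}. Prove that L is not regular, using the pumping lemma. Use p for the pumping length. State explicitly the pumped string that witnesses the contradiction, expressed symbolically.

a^{p+p!} b^{p+p!+3}

Toward a contradiction, assume L is regular with pumping length p.
Choose w = a^p b^{p+p!+3}. Since p ≠ (p+p!+3)-3 = p+p!, w ∈ L; and |w| ≥ p.
The pumping lemma gives a decomposition w = xyz where |xy| ≤ p and |y| ≥ 1.
Since the first p symbols of w are all a's and |xy| ≤ p, y lies entirely in the leading a-block: y = a^k for some k with 1 ≤ k ≤ p.
Since 1 ≤ k ≤ p, k divides p!; set t = 1 + p!/k. Then xy^t z has p + (p!/k)·k = p + p! copies of a. Now the a-count is p+p! and (b-count)-3 = (p+p!+3)-3 = p+p!, so i ≠ j-3 fails. So xy^t z = a^{p+p!} b^{p+p!+3} ∉ L.
This contradicts the pumping lemma, so L is not regular.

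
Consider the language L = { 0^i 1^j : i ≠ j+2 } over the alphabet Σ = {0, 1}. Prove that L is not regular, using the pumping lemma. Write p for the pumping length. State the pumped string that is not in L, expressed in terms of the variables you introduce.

Assume L is regular; let p be its pumping constant.
Choose w = 0^p 1^{p+p!-2}. Since p ≠ (p+p!-2)+2 = p+p!, w ∈ L; and |w| ≥ p.
Write w = xyz as guaranteed by the lemma, with |xy| ≤ p and y is nonempty.
The first p characters of w are 0's, so xy (and hence y) consists only of 0's. Write y = 0^k, 1 ≤ k ≤ p.
Since 1 ≤ k ≤ p, k divides p!; set t = 1 + p!/k. Then xy^t z has p + (p!/k)·k = p + p! copies of 0. Now the 0-count is p+p! and (1-count)+2 = (p+p!-2)+2 = p+p!, so i ≠ j+2 fails. So xy^t z = 0^{p+p!} 1^{p+p!-2} ∉ L.
This is a contradiction; hence L is not regular.

0^{p+p!} 1^{p+p!-2}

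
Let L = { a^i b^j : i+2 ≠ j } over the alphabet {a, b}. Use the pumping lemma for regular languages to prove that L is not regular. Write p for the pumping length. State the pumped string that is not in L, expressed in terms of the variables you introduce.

a^{p+p!} b^{p+p!+2}

Assume L is regular. Let p be the pumping length given by the pumping lemma.
Choose w = a^p b^{p+p!+2}. Since p ≠ (p+p!+2)-2 = p+p!, w ∈ L; and |w| ≥ p.
By the pumping lemma, w = xyz with |xy| ≤ p and |y| ≥ 1.
The first p characters of w are a's, so xy (and hence y) consists only of a's. Write y = a^k, 1 ≤ k ≤ p.
Since 1 ≤ k ≤ p, k divides p!; set t = 1 + p!/k. Then xy^t z has p + (p!/k)·k = p + p! copies of a. Now the a-count is p+p! and (b-count)-2 = (p+p!+2)-2 = p+p!, so i+2 ≠ j fails. So xy^t z = a^{p+p!} b^{p+p!+2} ∉ L.
This is a contradiction; hence L is not regular.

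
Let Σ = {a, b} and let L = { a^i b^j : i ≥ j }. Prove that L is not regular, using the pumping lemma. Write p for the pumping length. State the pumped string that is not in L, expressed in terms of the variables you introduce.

a^{p-k} b^p

Assume L is regular; let p be its pumping constant.
Choose w = a^p b^p ∈ L, with |w| = 2p ≥ p.
The pumping lemma gives a decomposition w = xyz where |xy| ≤ p and |y| > 0.
The first p characters of w are a's, so xy (and hence y) consists only of a's. Write y = a^k, 1 ≤ k ≤ p.
Consider xy^0z = xz = a^{p-k} b^p. Since k ≥ 1, the a-count p-k is less than p, so i ≥ j fails; thus xz ∉ L.
Contradiction. Therefore L is not regular.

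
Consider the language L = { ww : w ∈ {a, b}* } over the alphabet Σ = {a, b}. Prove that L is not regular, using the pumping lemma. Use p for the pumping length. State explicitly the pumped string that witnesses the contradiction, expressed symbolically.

a^{p+k} b^p a^p b^p

Suppose for contradiction that L is regular, and let p be the pumping length.
Take w = a^p b^p a^p b^p = uu where u = a^pb^p; then w ∈ L and |w| = 4p ≥ p.
Write w = xyz as guaranteed by the lemma, with |xy| ≤ p and |y| ≥ 1.
The first p characters of w are a's, so xy (and hence y) consists only of a's. Write y = a^k, 1 ≤ k ≤ p.
Pump with i = 2: xy^2z = a^{p+k} b^p a^p b^p, of length 4p+k. Suppose this equals vv. The string starts with a and ends with b, so v does too; thus the boundary between the two copies of v is a b→a transition. There is exactly one such transition, at position 2p+k, so |v| = 2p+k and |vv| = 4p+2k ≠ 4p+k since k ≥ 1. So xy^2z ∉ L.
Contradiction. Therefore L is not regular.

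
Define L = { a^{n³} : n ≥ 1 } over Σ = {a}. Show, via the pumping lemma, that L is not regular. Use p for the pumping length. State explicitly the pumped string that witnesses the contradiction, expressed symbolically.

a^{p³+k}

Assume L is regular. Let p be the pumping length given by the pumping lemma.
Take w = a^{p³} ∈ L with |w| = p³ ≥ p.
Write w = xyz as guaranteed by the lemma, with |xy| ≤ p and |y| > 0.
Then y = a^k for some k with 1 ≤ k ≤ p.
Pump with i = 2: xy^2z = a^{p³+k}. Since 1 ≤ k ≤ p, p³ < p³+k ≤ p³+p < p³+3p²+3p+1 = (p+1)³, so p³+k is not a perfect cube. So xy^2z ∉ L.
Contradiction. Therefore L is not regular.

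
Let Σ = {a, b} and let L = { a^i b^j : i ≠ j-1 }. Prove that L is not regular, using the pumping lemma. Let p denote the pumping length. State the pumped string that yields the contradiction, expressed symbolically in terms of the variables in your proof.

Assume L is regular. Let p be the pumping length given by the pumping lemma.
Choose w = a^p b^{p+p!+1}. Since p ≠ (p+p!+1)-1 = p+p!, w ∈ L; and |w| ≥ p.
By the pumping lemma, w = xyz with |xy| ≤ p and |y| ≥ 1.
Because |xy| ≤ p and w begins with p copies of a, we have y = a^k with 1 ≤ k ≤ p.
Since 1 ≤ k ≤ p, k divides p!; set t = 1 + p!/k. Then xy^t z has p + (p!/k)·k = p + p! copies of a. Now the a-count is p+p! and (b-count)-1 = (p+p!+1)-1 = p+p!, so i ≠ j-1 fails. So xy^t z = a^{p+p!} b^{p+p!+1} ∉ L.
This contradicts the pumping lemma, so L is not regular.

a^{p+p!} b^{p+p!+1}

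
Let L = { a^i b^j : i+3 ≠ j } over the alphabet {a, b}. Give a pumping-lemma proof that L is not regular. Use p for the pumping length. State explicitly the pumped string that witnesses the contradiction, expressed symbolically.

Toward a contradiction, assume L is regular with pumping length p.
Choose w = a^p b^{p+p!+3}. Since p ≠ (p+p!+3)-3 = p+p!, w ∈ L; and |w| ≥ p.
By the pumping lemma, w = xyz with |xy| ≤ p and y is nonempty.
Since the first p symbols of w are all a's and |xy| ≤ p, y lies entirely in the leading a-block: y = a^k for some k with 1 ≤ k ≤ p.
Since 1 ≤ k ≤ p, k divides p!; set t = 1 + p!/k. Then xy^t z has p + (p!/k)·k = p + p! copies of a. Now the a-count is p+p! and (b-count)-3 = (p+p!+3)-3 = p+p!, so i+3 ≠ j fails. So xy^t z = a^{p+p!} b^{p+p!+3} ∉ L.
Contradiction. Therefore L is not regular.

a^{p+p!} b^{p+p!+3}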